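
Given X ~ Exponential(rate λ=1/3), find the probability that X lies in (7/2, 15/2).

P(7/2 < X < 15/2) = ∫_{7/2}^{15/2} f(x) dx
where f(x) = \frac{e^{- \frac{x}{3}}}{3}
= - \frac{1}{e^{\frac{5}{2}}} + e^{- \frac{7}{6}}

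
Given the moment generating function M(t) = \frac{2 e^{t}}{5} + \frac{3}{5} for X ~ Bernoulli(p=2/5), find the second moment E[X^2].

To find E[X^2], compute M^(2)(0):
M^(1)(t) = \frac{2 e^{t}}{5}
M^(2)(t) = \frac{2 e^{t}}{5}
M^(2)(0) = \frac{2}{5}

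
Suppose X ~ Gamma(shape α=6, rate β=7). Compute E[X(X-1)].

E[X(X-1)] = E[X² - X] = E[X²] - E[X]
E[X] = \frac{6}{7}
E[X²] = Var(X) + (E[X])² = \frac{6}{49} + (\frac{6}{7})² = \frac{6}{7}
E[X(X-1)] = \frac{6}{7} - \frac{6}{7} = 0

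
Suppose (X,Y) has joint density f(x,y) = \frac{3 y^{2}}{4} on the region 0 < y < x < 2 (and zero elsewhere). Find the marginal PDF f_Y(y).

f_Y(y) = ∫_y^2 \frac{3 y^{2}}{4} dx = \frac{3 y^{2} \left(2 - y\right)}{4}
for 0 < y < 2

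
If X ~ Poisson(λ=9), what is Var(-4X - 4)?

For X ~ Poisson(λ=9):
Var(X) = 9
Var(-4X - 4) = (-4)² × Var(X) = 16 × 9 = 144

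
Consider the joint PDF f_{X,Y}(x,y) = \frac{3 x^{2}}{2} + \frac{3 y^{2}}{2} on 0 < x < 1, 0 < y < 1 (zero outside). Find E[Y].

E[Y] = ∫_0^1 ∫_0^1 y × f(x,y) dx dy
= \frac{5}{8}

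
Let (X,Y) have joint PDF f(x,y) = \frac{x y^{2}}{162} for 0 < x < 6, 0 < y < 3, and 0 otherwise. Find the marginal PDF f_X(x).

f_X(x) = ∫_0^3 f(x,y) dy
= ∫_0^3 \frac{x y^{2}}{162} dy
= \frac{x}{18} for 0 < x < 6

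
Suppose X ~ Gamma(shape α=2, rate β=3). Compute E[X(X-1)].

E[X(X-1)] = E[X² - X] = E[X²] - E[X]
E[X] = \frac{2}{3}
E[X²] = Var(X) + (E[X])² = \frac{2}{9} + (\frac{2}{3})² = \frac{2}{3}
E[X(X-1)] = \frac{2}{3} - \frac{2}{3} = 0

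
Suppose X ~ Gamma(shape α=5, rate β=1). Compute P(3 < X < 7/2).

P(3 < X < 7/2) = ∫_{3}^{7/2} f(x) dx
where f(x) = \frac{x^{4} e^{- x}}{24}
= - \frac{3075}{128 e^{\frac{7}{2}}} + \frac{131}{8 e^{3}}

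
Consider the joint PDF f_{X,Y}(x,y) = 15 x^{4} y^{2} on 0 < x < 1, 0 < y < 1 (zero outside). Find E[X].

E[X] = ∫_0^1 ∫_0^1 x × f(x,y) dy dx
= ∫_0^1 ∫_0^1 x × (15 x^{4} y^{2}) dy dx
= \frac{5}{6}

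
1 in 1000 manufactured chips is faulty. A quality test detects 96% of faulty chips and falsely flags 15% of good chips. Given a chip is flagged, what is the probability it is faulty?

Let D = the rare event, + = positive/flagged.
P(D) = 1/1000
P(+|D) = 96/100 = 24/25
P(+|D') = 15/100 = 3/20
P(+) = P(+|D)P(D) + P(+|D')P(D')
     = \frac{24}{25} × \frac{1}{1000} + \frac{3}{20} × \frac{999}{1000}
     = \frac{15081}{100000}
P(D|+) = P(+|D)P(D)/P(+) = \frac{32}{5027}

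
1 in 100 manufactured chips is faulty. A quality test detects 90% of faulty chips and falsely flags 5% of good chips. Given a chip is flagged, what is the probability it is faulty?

Let D = the rare event, + = positive/flagged.
P(D) = 1/100
P(+|D) = 90/100 = 9/10
P(+|D') = 5/100 = 1/20
P(+) = P(+|D)P(D) + P(+|D')P(D')
     = \frac{9}{10} × \frac{1}{100} + \frac{1}{20} × \frac{99}{100}
     = \frac{117}{2000}
P(D|+) = P(+|D)P(D)/P(+) = \frac{2}{13}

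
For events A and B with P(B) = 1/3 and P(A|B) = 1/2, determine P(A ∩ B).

By definition, P(A|B) = P(A ∩ B) / P(B)
So P(A ∩ B) = P(A|B) × P(B)
= 1/2 × 1/3
= 1/6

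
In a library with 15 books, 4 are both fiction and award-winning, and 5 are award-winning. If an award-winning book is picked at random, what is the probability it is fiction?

P(A ∩ B) = 4/15
P(B) = 5/15 = 1/3
P(A|B) = P(A ∩ B) / P(B) = (4/15) / (1/3) = 4/5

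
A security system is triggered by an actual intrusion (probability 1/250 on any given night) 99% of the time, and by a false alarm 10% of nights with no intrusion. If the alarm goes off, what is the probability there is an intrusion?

Let D = the rare event, + = positive/flagged.
P(D) = 1/250
P(+|D) = 99/100
P(+|D') = 10/100 = 1/10
P(+) = P(+|D)P(D) + P(+|D')P(D')
     = \frac{99}{100} × \frac{1}{250} + \frac{1}{10} × \frac{249}{250}
     = \frac{2589}{25000}
P(D|+) = P(+|D)P(D)/P(+) = \frac{33}{863}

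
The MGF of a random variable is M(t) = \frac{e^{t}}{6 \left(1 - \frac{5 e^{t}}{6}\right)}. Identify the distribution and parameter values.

The MGF M(t) = \frac{e^{t}}{6 \left(1 - \frac{5 e^{t}}{6}\right)} is the standard form for the Geometric distribution.
Comparing with the known MGF formula identifies: Geometric(p=1/6), X = trial number of first success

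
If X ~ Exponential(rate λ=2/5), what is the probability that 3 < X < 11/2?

P(3 < X < 11/2) = ∫_{3}^{11/2} f(x) dx
where f(x) = \frac{2 e^{- \frac{2 x}{5}}}{5}
= - \frac{1 - e}{e^{\frac{11}{5}}}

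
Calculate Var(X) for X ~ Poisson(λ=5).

For X ~ Poisson(λ=5):
Var(X) = 5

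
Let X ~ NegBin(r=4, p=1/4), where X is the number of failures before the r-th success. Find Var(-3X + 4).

For X ~ NegBin(r=4, p=1/4), where X is the number of failures before the r-th success:
Var(X) = 48
Var(-3X + 4) = (-3)² × Var(X) = 9 × 48 = 432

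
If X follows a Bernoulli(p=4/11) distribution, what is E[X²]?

Using the identity E[X²] = Var(X) + (E[X])²:
E[X] = \frac{4}{11}
Var(X) = \frac{28}{121}
E[X²] = \frac{28}{121} + (\frac{4}{11})²
= \frac{4}{11}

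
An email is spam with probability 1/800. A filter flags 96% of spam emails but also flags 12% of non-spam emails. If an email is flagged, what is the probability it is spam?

Let D = the rare event, + = positive/flagged.
P(D) = 1/800
P(+|D) = 96/100 = 24/25
P(+|D') = 12/100 = 3/25
P(+) = P(+|D)P(D) + P(+|D')P(D')
     = \frac{24}{25} × \frac{1}{800} + \frac{3}{25} × \frac{799}{800}
     = \frac{2421}{20000}
P(D|+) = P(+|D)P(D)/P(+) = \frac{8}{807}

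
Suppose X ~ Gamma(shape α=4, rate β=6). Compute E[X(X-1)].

E[X(X-1)] = E[X² - X] = E[X²] - E[X]
E[X] = \frac{2}{3}
E[X²] = Var(X) + (E[X])² = \frac{1}{9} + (\frac{2}{3})² = \frac{5}{9}
E[X(X-1)] = \frac{5}{9} - \frac{2}{3} = - \frac{1}{9}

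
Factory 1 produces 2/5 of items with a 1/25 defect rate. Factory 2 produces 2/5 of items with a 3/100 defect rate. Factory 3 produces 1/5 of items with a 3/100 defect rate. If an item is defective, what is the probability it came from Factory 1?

Using Bayes' theorem:
P(F1) = 2/5, P(D|F1) = 1/25
P(F2) = 2/5, P(D|F2) = 3/100
P(F3) = 1/5, P(D|F3) = 3/100
P(D) = P(D|F1)P(F1) + P(D|F2)P(F2) + P(D|F3)P(F3)
     = \frac{17}{500}
P(F1|D) = P(D|F1)P(F1) / P(D)
= \frac{8}{17}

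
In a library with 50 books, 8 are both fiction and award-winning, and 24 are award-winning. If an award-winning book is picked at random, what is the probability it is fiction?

P(A ∩ B) = 8/50 = 4/25
P(B) = 24/50 = 12/25
P(A|B) = P(A ∩ B) / P(B) = (4/25) / (12/25) = 1/3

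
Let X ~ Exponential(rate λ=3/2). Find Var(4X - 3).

For X ~ Exponential(rate λ=3/2):
Var(X) = \frac{4}{9}
Var(4X - 3) = (4)² × Var(X) = 16 × \frac{4}{9} = \frac{64}{9}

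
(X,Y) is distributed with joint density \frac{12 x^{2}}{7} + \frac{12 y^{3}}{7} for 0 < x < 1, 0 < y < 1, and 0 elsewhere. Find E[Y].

E[Y] = ∫_0^1 ∫_0^1 y × f(x,y) dx dy
= \frac{22}{35}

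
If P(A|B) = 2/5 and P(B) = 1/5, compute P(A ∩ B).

By definition, P(A|B) = P(A ∩ B) / P(B)
So P(A ∩ B) = P(A|B) × P(B)
= 2/5 × 1/5
= 2/25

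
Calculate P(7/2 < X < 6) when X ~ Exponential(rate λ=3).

P(7/2 < X < 6) = ∫_{7/2}^{6} f(x) dx
where f(x) = 3 e^{- 3 x}
= - \frac{1}{e^{18}} + e^{- \frac{21}{2}}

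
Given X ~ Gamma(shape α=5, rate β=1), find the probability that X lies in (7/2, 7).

P(7/2 < X < 7) = ∫_{7/2}^{7} f(x) dx
where f(x) = \frac{x^{4} e^{- x}}{24}
= - \frac{4553}{24 e^{7}} + \frac{3075}{128 e^{\frac{7}{2}}}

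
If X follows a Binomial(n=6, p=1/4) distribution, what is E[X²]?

Using the identity E[X²] = Var(X) + (E[X])²:
E[X] = \frac{3}{2}
Var(X) = \frac{9}{8}
E[X²] = \frac{9}{8} + (\frac{3}{2})²
= \frac{27}{8}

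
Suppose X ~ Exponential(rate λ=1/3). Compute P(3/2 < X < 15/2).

P(3/2 < X < 15/2) = ∫_{3/2}^{15/2} f(x) dx
where f(x) = \frac{e^{- \frac{x}{3}}}{3}
= - \frac{1 - e^{2}}{e^{\frac{5}{2}}}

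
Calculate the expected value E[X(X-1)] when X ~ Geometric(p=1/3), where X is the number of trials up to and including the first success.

E[X(X-1)] = E[X² - X] = E[X²] - E[X]
E[X] = 3
E[X²] = Var(X) + (E[X])² = 6 + (3)² = 15
E[X(X-1)] = 15 - 3 = 12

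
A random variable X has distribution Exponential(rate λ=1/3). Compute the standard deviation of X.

For X ~ Exponential(rate λ=1/3):
Var(X) = 9
SD(X) = √(Var(X)) = √(9) = 3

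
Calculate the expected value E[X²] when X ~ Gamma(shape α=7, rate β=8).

Using the identity E[X²] = Var(X) + (E[X])²:
E[X] = \frac{7}{8}
Var(X) = \frac{7}{64}
E[X²] = \frac{7}{64} + (\frac{7}{8})²
= \frac{7}{8}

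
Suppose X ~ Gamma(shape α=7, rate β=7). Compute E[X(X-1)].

E[X(X-1)] = E[X² - X] = E[X²] - E[X]
E[X] = 1
E[X²] = Var(X) + (E[X])² = \frac{1}{7} + (1)² = \frac{8}{7}
E[X(X-1)] = \frac{8}{7} - 1 = \frac{1}{7}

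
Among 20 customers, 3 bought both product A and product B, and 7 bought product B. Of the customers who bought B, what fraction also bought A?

P(A ∩ B) = 3/20
P(B) = 7/20
P(A|B) = P(A ∩ B) / P(B) = (3/20) / (7/20) = 3/7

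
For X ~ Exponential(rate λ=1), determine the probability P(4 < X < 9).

P(4 < X < 9) = ∫_{4}^{9} f(x) dx
where f(x) = e^{- x}
= - \frac{1 - e^{5}}{e^{9}}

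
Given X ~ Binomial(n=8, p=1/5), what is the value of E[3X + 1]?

For X ~ Binomial(n=8, p=1/5):
E[X] = \frac{8}{5}
E[3X + 1] = 3 × E[X] + 1 = \frac{29}{5}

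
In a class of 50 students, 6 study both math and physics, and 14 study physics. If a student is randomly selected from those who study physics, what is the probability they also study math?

P(A ∩ B) = 6/50 = 3/25
P(B) = 14/50 = 7/25
P(A|B) = P(A ∩ B) / P(B) = (3/25) / (7/25) = 3/7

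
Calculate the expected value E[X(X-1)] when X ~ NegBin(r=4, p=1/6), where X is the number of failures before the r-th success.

E[X(X-1)] = E[X² - X] = E[X²] - E[X]
E[X] = 20
E[X²] = Var(X) + (E[X])² = 120 + (20)² = 520
E[X(X-1)] = 520 - 20 = 500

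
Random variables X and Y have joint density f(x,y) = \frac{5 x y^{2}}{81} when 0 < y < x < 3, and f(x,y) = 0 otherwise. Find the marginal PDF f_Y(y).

f_Y(y) = ∫_y^3 \frac{5 x y^{2}}{81} dx = \frac{5 y^{2} \left(9 - y^{2}\right)}{162}
for 0 < y < 3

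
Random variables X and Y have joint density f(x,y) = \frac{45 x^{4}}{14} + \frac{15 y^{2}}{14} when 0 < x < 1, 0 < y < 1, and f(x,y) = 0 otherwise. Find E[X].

E[X] = ∫_0^1 ∫_0^1 x × f(x,y) dy dx
= ∫_0^1 ∫_0^1 x × (\frac{45 x^{4}}{14} + \frac{15 y^{2}}{14}) dy dx
= \frac{5}{7}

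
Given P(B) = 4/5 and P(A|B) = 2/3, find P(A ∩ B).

By definition, P(A|B) = P(A ∩ B) / P(B)
So P(A ∩ B) = P(A|B) × P(B)
= 2/3 × 4/5
= 8/15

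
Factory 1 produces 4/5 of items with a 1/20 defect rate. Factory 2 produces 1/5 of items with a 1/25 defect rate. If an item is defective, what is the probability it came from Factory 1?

Using Bayes' theorem:
P(F1) = 4/5, P(D|F1) = 1/20
P(F2) = 1/5, P(D|F2) = 1/25
P(D) = P(D|F1)P(F1) + P(D|F2)P(F2)
     = \frac{6}{125}
P(F1|D) = P(D|F1)P(F1) / P(D)
= \frac{5}{6}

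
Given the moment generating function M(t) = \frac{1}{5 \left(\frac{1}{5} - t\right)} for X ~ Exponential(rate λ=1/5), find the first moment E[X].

To find E[X], compute M^(1)(0):
M^(1)(t) = \frac{1}{5 \left(\frac{1}{5} - t\right)^{2}}
M^(1)(0) = 5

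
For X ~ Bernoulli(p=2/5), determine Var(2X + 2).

For X ~ Bernoulli(p=2/5):
Var(X) = \frac{6}{25}
Var(2X + 2) = (2)² × Var(X) = 4 × \frac{6}{25} = \frac{24}{25}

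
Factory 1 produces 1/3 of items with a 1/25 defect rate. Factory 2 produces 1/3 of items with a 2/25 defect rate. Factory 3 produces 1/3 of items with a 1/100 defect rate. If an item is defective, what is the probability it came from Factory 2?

Using Bayes' theorem:
P(F1) = 1/3, P(D|F1) = 1/25
P(F2) = 1/3, P(D|F2) = 2/25
P(F3) = 1/3, P(D|F3) = 1/100
P(D) = P(D|F1)P(F1) + P(D|F2)P(F2) + P(D|F3)P(F3)
     = \frac{13}{300}
P(F2|D) = P(D|F2)P(F2) / P(D)
= \frac{8}{13}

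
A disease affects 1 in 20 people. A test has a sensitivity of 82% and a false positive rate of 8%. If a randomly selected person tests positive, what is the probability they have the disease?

Let D = the rare event, + = positive/flagged.
P(D) = 1/20
P(+|D) = 82/100 = 41/50
P(+|D') = 8/100 = 2/25
P(+) = P(+|D)P(D) + P(+|D')P(D')
     = \frac{41}{50} × \frac{1}{20} + \frac{2}{25} × \frac{19}{20}
     = \frac{117}{1000}
P(D|+) = P(+|D)P(D)/P(+) = \frac{41}{117}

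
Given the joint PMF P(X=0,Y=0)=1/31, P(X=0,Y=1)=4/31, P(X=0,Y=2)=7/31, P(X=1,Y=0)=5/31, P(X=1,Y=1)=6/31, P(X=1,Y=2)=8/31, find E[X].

First find marginal of X:
P(X=0) = 12/31
P(X=1) = 19/31
E[X] = 0 × 12/31 + 1 × 19/31 = 19/31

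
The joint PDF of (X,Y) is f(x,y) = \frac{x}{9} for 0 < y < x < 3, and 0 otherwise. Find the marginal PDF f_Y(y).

f_Y(y) = ∫_y^3 \frac{x}{9} dx = \frac{1}{2} - \frac{y^{2}}{18}
for 0 < y < 3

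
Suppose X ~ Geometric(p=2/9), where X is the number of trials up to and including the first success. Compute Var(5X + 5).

For X ~ Geometric(p=2/9), where X is the number of trials up to and including the first success:
Var(X) = \frac{63}{4}
Var(5X + 5) = (5)² × Var(X) = 25 × \frac{63}{4} = \frac{1575}{4}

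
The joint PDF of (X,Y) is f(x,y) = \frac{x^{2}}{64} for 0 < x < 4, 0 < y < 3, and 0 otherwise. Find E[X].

f_X(x) = ∫_0^3 \frac{x^{2}}{64} dy = \frac{3 x^{2}}{64}
E[X] = ∫_0^4 x × (\frac{3 x^{2}}{64}) dx = 3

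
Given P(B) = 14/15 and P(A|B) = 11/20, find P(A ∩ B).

By definition, P(A|B) = P(A ∩ B) / P(B)
So P(A ∩ B) = P(A|B) × P(B)
= 11/20 × 14/15
= 77/150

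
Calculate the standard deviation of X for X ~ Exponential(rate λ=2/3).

For X ~ Exponential(rate λ=2/3):
Var(X) = \frac{9}{4}
SD(X) = √(Var(X)) = √(\frac{9}{4}) = \frac{3}{2}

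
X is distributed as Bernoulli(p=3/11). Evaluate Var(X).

For X ~ Bernoulli(p=3/11):
Var(X) = \frac{24}{121}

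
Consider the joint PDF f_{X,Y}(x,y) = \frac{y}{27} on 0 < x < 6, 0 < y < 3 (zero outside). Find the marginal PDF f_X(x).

f_X(x) = ∫_0^3 f(x,y) dy
= ∫_0^3 \frac{y}{27} dy
= \frac{1}{6} for 0 < x < 6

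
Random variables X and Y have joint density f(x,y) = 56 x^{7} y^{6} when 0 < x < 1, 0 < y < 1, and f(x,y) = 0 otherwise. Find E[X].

E[X] = ∫_0^1 ∫_0^1 x × f(x,y) dy dx
= ∫_0^1 ∫_0^1 x × (56 x^{7} y^{6}) dy dx
= \frac{8}{9}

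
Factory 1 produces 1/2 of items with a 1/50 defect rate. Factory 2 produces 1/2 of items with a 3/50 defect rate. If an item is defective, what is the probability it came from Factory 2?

Using Bayes' theorem:
P(F1) = 1/2, P(D|F1) = 1/50
P(F2) = 1/2, P(D|F2) = 3/50
P(D) = P(D|F1)P(F1) + P(D|F2)P(F2)
     = \frac{1}{25}
P(F2|D) = P(D|F2)P(F2) / P(D)
= \frac{3}{4}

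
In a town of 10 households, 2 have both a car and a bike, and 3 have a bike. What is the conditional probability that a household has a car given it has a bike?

P(A ∩ B) = 2/10 = 1/5
P(B) = 3/10
P(A|B) = P(A ∩ B) / P(B) = (1/5) / (3/10) = 2/3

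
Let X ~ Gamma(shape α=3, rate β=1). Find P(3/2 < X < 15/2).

P(3/2 < X < 15/2) = ∫_{3/2}^{15/2} f(x) dx
where f(x) = \frac{x^{2} e^{- x}}{2}
= \frac{-293 + 29 e^{6}}{8 e^{\frac{15}{2}}}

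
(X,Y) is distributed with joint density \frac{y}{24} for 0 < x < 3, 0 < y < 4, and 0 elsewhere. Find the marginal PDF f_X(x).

f_X(x) = ∫_0^4 f(x,y) dy
= ∫_0^4 \frac{y}{24} dy
= \frac{1}{3} for 0 < x < 3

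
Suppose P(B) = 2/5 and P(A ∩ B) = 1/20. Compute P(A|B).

P(A|B) = P(A ∩ B) / P(B)
= (1/20) / (2/5)
= 1/8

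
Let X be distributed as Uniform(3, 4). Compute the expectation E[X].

For X ~ Uniform(3, 4), the expected value is:
E[X] = \frac{7}{2}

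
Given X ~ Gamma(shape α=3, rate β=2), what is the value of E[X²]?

Using the identity E[X²] = Var(X) + (E[X])²:
E[X] = \frac{3}{2}
Var(X) = \frac{3}{4}
E[X²] = \frac{3}{4} + (\frac{3}{2})²
= 3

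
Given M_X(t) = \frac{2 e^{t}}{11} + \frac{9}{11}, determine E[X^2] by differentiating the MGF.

To find E[X^2], compute M^(2)(0):
M^(1)(t) = \frac{2 e^{t}}{11}
M^(2)(t) = \frac{2 e^{t}}{11}
M^(2)(0) = \frac{2}{11}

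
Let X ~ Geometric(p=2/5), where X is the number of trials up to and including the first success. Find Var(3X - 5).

For X ~ Geometric(p=2/5), where X is the number of trials up to and including the first success:
Var(X) = \frac{15}{4}
Var(3X - 5) = (3)² × Var(X) = 9 × \frac{15}{4} = \frac{135}{4}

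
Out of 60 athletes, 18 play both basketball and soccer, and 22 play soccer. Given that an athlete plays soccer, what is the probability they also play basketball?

P(A ∩ B) = 18/60 = 3/10
P(B) = 22/60 = 11/30
P(A|B) = P(A ∩ B) / P(B) = (3/10) / (11/30) = 9/11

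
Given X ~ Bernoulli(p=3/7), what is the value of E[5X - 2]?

For X ~ Bernoulli(p=3/7):
E[X] = \frac{3}{7}
E[5X - 2] = 5 × E[X] - 2 = \frac{1}{7}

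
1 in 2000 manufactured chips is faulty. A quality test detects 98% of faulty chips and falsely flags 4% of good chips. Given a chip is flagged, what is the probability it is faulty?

Let D = the rare event, + = positive/flagged.
P(D) = 1/2000
P(+|D) = 98/100 = 49/50
P(+|D') = 4/100 = 1/25
P(+) = P(+|D)P(D) + P(+|D')P(D')
     = \frac{49}{50} × \frac{1}{2000} + \frac{1}{25} × \frac{1999}{2000}
     = \frac{4047}{100000}
P(D|+) = P(+|D)P(D)/P(+) = \frac{49}{4047}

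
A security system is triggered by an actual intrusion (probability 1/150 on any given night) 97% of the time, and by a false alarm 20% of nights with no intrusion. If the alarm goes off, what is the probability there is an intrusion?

Let D = the rare event, + = positive/flagged.
P(D) = 1/150
P(+|D) = 97/100
P(+|D') = 20/100 = 1/5
P(+) = P(+|D)P(D) + P(+|D')P(D')
     = \frac{97}{100} × \frac{1}{150} + \frac{1}{5} × \frac{149}{150}
     = \frac{3077}{15000}
P(D|+) = P(+|D)P(D)/P(+) = \frac{97}{3077}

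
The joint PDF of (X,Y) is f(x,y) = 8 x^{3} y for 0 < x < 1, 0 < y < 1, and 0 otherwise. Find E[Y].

E[Y] = ∫_0^1 ∫_0^1 y × f(x,y) dx dy
= \frac{2}{3}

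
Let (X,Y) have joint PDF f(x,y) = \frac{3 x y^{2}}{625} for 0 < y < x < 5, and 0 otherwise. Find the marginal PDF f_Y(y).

f_Y(y) = ∫_y^5 \frac{3 x y^{2}}{625} dx = \frac{3 y^{2} \left(25 - y^{2}\right)}{1250}
for 0 < y < 5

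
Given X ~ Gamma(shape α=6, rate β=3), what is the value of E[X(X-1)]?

E[X(X-1)] = E[X² - X] = E[X²] - E[X]
E[X] = 2
E[X²] = Var(X) + (E[X])² = \frac{2}{3} + (2)² = \frac{14}{3}
E[X(X-1)] = \frac{14}{3} - 2 = \frac{8}{3}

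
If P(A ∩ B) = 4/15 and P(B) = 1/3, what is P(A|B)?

P(A|B) = P(A ∩ B) / P(B)
= (4/15) / (1/3)
= 4/5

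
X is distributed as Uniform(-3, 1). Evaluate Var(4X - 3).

For X ~ Uniform(-3, 1):
Var(X) = \frac{4}{3}
Var(4X - 3) = (4)² × Var(X) = 16 × \frac{4}{3} = \frac{64}{3}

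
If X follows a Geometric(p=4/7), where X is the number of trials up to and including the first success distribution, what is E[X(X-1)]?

E[X(X-1)] = E[X² - X] = E[X²] - E[X]
E[X] = \frac{7}{4}
E[X²] = Var(X) + (E[X])² = \frac{21}{16} + (\frac{7}{4})² = \frac{35}{8}
E[X(X-1)] = \frac{35}{8} - \frac{7}{4} = \frac{21}{8}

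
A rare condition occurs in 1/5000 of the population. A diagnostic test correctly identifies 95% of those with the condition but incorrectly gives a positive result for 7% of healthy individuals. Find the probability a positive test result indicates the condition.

Let D = the rare event, + = positive/flagged.
P(D) = 1/5000
P(+|D) = 95/100 = 19/20
P(+|D') = 7/100
P(+) = P(+|D)P(D) + P(+|D')P(D')
     = \frac{19}{20} × \frac{1}{5000} + \frac{7}{100} × \frac{4999}{5000}
     = \frac{2193}{31250}
P(D|+) = P(+|D)P(D)/P(+) = \frac{95}{35088}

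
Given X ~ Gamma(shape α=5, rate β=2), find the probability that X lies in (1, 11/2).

P(1 < X < 11/2) = ∫_{1}^{11/2} f(x) dx
where f(x) = \frac{4 x^{4} e^{- 2 x}}{3}
= \frac{-7235 + 56 e^{9}}{8 e^{11}}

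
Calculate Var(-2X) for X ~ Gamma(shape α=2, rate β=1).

For X ~ Gamma(shape α=2, rate β=1):
Var(X) = 2
Var(-2X) = (-2)² × Var(X) = 4 × 2 = 8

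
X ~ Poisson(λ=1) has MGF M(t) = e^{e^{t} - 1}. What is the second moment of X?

To find E[X^2], compute M^(2)(0):
M^(1)(t) = e^{t} e^{e^{t} - 1}
M^(2)(t) = e^{2 t} e^{e^{t} - 1} + e^{t} e^{e^{t} - 1}
M^(2)(0) = 2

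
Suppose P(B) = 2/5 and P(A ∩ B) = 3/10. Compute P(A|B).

P(A|B) = P(A ∩ B) / P(B)
= (3/10) / (2/5)
= 3/4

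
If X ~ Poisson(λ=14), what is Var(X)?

For X ~ Poisson(λ=14):
Var(X) = 14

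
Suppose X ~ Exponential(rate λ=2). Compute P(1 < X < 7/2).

P(1 < X < 7/2) = ∫_{1}^{7/2} f(x) dx
where f(x) = 2 e^{- 2 x}
= - \frac{1 - e^{5}}{e^{7}}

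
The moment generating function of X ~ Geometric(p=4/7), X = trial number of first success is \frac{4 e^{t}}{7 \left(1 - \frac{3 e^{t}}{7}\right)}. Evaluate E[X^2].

To find E[X^2], compute M^(2)(0):
M^(1)(t) = \frac{4 e^{t}}{7 \left(1 - \frac{3 e^{t}}{7}\right)} + \frac{12 e^{2 t}}{49 \left(1 - \frac{3 e^{t}}{7}\right)^{2}}
M^(2)(t) = \frac{4 e^{t}}{7 \left(1 - \frac{3 e^{t}}{7}\right)} + \frac{36 e^{2 t}}{49 \left(1 - \frac{3 e^{t}}{7}\right)^{2}} + \frac{72 e^{3 t}}{343 \left(1 - \frac{3 e^{t}}{7}\right)^{3}}
M^(2)(0) = \frac{35}{8}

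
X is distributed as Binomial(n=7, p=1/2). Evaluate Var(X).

For X ~ Binomial(n=7, p=1/2):
Var(X) = \frac{7}{4}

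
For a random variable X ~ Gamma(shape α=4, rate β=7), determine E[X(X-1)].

E[X(X-1)] = E[X² - X] = E[X²] - E[X]
E[X] = \frac{4}{7}
E[X²] = Var(X) + (E[X])² = \frac{4}{49} + (\frac{4}{7})² = \frac{20}{49}
E[X(X-1)] = \frac{20}{49} - \frac{4}{7} = - \frac{8}{49}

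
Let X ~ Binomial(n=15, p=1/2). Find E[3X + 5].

For X ~ Binomial(n=15, p=1/2):
E[X] = \frac{15}{2}
E[3X + 5] = 3 × E[X] + 5 = \frac{55}{2}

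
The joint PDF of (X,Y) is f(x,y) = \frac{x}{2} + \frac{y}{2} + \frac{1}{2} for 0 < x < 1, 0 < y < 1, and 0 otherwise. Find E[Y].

E[Y] = ∫_0^1 ∫_0^1 y × f(x,y) dx dy
= \frac{13}{24}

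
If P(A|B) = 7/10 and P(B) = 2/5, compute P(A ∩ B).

By definition, P(A|B) = P(A ∩ B) / P(B)
So P(A ∩ B) = P(A|B) × P(B)
= 7/10 × 2/5
= 7/25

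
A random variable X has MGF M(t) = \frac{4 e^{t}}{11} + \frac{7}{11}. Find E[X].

To find E[X], compute M^(1)(0):
M^(1)(t) = \frac{4 e^{t}}{11}
M^(1)(0) = \frac{4}{11}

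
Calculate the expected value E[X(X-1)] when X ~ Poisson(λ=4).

E[X(X-1)] = E[X² - X] = E[X²] - E[X]
E[X] = 4
E[X²] = Var(X) + (E[X])² = 4 + (4)² = 20
E[X(X-1)] = 20 - 4 = 16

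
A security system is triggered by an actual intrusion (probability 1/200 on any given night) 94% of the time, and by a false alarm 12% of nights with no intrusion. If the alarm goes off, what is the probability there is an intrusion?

Let D = the rare event, + = positive/flagged.
P(D) = 1/200
P(+|D) = 94/100 = 47/50
P(+|D') = 12/100 = 3/25
P(+) = P(+|D)P(D) + P(+|D')P(D')
     = \frac{47}{50} × \frac{1}{200} + \frac{3}{25} × \frac{199}{200}
     = \frac{1241}{10000}
P(D|+) = P(+|D)P(D)/P(+) = \frac{47}{1241}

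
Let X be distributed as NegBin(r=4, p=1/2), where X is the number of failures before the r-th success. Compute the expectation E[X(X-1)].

E[X(X-1)] = E[X² - X] = E[X²] - E[X]
E[X] = 4
E[X²] = Var(X) + (E[X])² = 8 + (4)² = 24
E[X(X-1)] = 24 - 4 = 20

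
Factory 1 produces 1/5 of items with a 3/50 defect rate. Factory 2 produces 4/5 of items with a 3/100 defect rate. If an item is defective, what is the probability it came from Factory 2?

Using Bayes' theorem:
P(F1) = 1/5, P(D|F1) = 3/50
P(F2) = 4/5, P(D|F2) = 3/100
P(D) = P(D|F1)P(F1) + P(D|F2)P(F2)
     = \frac{9}{250}
P(F2|D) = P(D|F2)P(F2) / P(D)
= \frac{2}{3}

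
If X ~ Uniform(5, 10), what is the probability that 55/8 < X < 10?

P(55/8 < X < 10) = ∫_{55/8}^{10} f(x) dx
where f(x) = \frac{1}{5}
= \frac{5}{8}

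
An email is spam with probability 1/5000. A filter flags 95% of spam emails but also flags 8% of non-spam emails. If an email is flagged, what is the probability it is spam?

Let D = the rare event, + = positive/flagged.
P(D) = 1/5000
P(+|D) = 95/100 = 19/20
P(+|D') = 8/100 = 2/25
P(+) = P(+|D)P(D) + P(+|D')P(D')
     = \frac{19}{20} × \frac{1}{5000} + \frac{2}{25} × \frac{4999}{5000}
     = \frac{40087}{500000}
P(D|+) = P(+|D)P(D)/P(+) = \frac{95}{40087}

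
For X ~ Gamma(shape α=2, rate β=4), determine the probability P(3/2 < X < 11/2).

P(3/2 < X < 11/2) = ∫_{3/2}^{11/2} f(x) dx
where f(x) = 16 x e^{- 4 x}
= \frac{-23 + 7 e^{16}}{e^{22}}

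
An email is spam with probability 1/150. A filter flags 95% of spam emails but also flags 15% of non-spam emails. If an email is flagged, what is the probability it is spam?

Let D = the rare event, + = positive/flagged.
P(D) = 1/150
P(+|D) = 95/100 = 19/20
P(+|D') = 15/100 = 3/20
P(+) = P(+|D)P(D) + P(+|D')P(D')
     = \frac{19}{20} × \frac{1}{150} + \frac{3}{20} × \frac{149}{150}
     = \frac{233}{1500}
P(D|+) = P(+|D)P(D)/P(+) = \frac{19}{466}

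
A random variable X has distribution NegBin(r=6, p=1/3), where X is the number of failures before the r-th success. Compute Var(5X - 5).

For X ~ NegBin(r=6, p=1/3), where X is the number of failures before the r-th success:
Var(X) = 36
Var(5X - 5) = (5)² × Var(X) = 25 × 36 = 900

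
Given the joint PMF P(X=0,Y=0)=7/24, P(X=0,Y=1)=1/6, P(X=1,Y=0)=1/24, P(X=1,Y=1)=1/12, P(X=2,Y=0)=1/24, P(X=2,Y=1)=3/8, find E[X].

First find marginal of X:
P(X=0) = 11/24
P(X=1) = 1/8
P(X=2) = 5/12
E[X] = 0 × 11/24 + 1 × 1/8 + 2 × 5/12 = 23/24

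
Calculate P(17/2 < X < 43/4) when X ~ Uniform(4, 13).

P(17/2 < X < 43/4) = ∫_{17/2}^{43/4} f(x) dx
where f(x) = \frac{1}{9}
= \frac{1}{4}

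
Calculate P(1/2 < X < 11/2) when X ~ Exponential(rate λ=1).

P(1/2 < X < 11/2) = ∫_{1/2}^{11/2} f(x) dx
where f(x) = e^{- x}
= - \frac{1 - e^{5}}{e^{\frac{11}{2}}}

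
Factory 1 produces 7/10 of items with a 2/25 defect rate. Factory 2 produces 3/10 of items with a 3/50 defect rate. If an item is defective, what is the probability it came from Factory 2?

Using Bayes' theorem:
P(F1) = 7/10, P(D|F1) = 2/25
P(F2) = 3/10, P(D|F2) = 3/50
P(D) = P(D|F1)P(F1) + P(D|F2)P(F2)
     = \frac{37}{500}
P(F2|D) = P(D|F2)P(F2) / P(D)
= \frac{9}{37}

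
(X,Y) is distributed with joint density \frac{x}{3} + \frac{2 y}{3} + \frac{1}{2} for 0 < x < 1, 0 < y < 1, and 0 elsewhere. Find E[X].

E[X] = ∫_0^1 ∫_0^1 x × f(x,y) dy dx
= ∫_0^1 ∫_0^1 x × (\frac{x}{3} + \frac{2 y}{3} + \frac{1}{2}) dy dx
= \frac{19}{36}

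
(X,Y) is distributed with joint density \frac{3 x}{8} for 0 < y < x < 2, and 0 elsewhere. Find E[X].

f_X(x) = ∫_0^x \frac{3 x}{8} dy = \frac{3 x^{2}}{8}
E[X] = ∫_0^2 x × (\frac{3 x^{2}}{8}) dx = \frac{3}{2}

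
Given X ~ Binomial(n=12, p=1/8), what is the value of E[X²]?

Using the identity E[X²] = Var(X) + (E[X])²:
E[X] = \frac{3}{2}
Var(X) = \frac{21}{16}
E[X²] = \frac{21}{16} + (\frac{3}{2})²
= \frac{57}{16}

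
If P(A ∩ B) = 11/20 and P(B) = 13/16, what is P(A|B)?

P(A|B) = P(A ∩ B) / P(B)
= (11/20) / (13/16)
= 44/65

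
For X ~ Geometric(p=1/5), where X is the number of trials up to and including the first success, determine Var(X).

For X ~ Geometric(p=1/5), where X is the number of trials up to and including the first success:
Var(X) = 20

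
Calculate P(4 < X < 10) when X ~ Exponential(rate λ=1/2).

P(4 < X < 10) = ∫_{4}^{10} f(x) dx
where f(x) = \frac{e^{- \frac{x}{2}}}{2}
= - \frac{1 - e^{3}}{e^{5}}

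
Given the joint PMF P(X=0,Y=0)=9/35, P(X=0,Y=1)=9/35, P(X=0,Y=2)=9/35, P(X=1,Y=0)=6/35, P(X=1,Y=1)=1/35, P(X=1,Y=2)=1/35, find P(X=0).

P(X=0) = P(X=0,Y=0) + P(X=0,Y=1) + P(X=0,Y=2)
= 9/35 + 9/35 + 9/35
= 27/35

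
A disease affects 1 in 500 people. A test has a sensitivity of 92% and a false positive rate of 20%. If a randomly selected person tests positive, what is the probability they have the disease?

Let D = the rare event, + = positive/flagged.
P(D) = 1/500
P(+|D) = 92/100 = 23/25
P(+|D') = 20/100 = 1/5
P(+) = P(+|D)P(D) + P(+|D')P(D')
     = \frac{23}{25} × \frac{1}{500} + \frac{1}{5} × \frac{499}{500}
     = \frac{1259}{6250}
P(D|+) = P(+|D)P(D)/P(+) = \frac{23}{2518}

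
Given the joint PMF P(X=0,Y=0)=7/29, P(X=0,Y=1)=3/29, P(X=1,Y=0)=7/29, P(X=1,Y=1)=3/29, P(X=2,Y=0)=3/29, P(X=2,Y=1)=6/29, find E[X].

First find marginal of X:
P(X=0) = 10/29
P(X=1) = 10/29
P(X=2) = 9/29
E[X] = 0 × 10/29 + 1 × 10/29 + 2 × 9/29 = 28/29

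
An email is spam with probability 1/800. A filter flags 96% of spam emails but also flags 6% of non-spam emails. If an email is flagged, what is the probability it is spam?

Let D = the rare event, + = positive/flagged.
P(D) = 1/800
P(+|D) = 96/100 = 24/25
P(+|D') = 6/100 = 3/50
P(+) = P(+|D)P(D) + P(+|D')P(D')
     = \frac{24}{25} × \frac{1}{800} + \frac{3}{50} × \frac{799}{800}
     = \frac{489}{8000}
P(D|+) = P(+|D)P(D)/P(+) = \frac{16}{815}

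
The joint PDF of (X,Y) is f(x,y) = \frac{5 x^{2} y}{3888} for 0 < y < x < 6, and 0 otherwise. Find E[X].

f_X(x) = ∫_0^x \frac{5 x^{2} y}{3888} dy = \frac{5 x^{4}}{7776}
E[X] = ∫_0^6 x × (\frac{5 x^{4}}{7776}) dx = 5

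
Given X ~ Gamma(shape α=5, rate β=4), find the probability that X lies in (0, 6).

P(0 < X < 6) = ∫_{0}^{6} f(x) dx
where f(x) = \frac{128 x^{4} e^{- 4 x}}{3}
= 1 - \frac{16441}{e^{24}}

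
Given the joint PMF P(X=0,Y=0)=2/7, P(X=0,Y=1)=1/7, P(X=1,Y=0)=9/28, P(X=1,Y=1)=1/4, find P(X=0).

P(X=0) = P(X=0,Y=0) + P(X=0,Y=1)
= 2/7 + 1/7
= 3/7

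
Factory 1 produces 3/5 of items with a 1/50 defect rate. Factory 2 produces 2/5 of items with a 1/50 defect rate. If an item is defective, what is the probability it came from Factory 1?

Using Bayes' theorem:
P(F1) = 3/5, P(D|F1) = 1/50
P(F2) = 2/5, P(D|F2) = 1/50
P(D) = P(D|F1)P(F1) + P(D|F2)P(F2)
     = \frac{1}{50}
P(F1|D) = P(D|F1)P(F1) / P(D)
= \frac{3}{5}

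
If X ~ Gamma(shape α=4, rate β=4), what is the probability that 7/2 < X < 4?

P(7/2 < X < 4) = ∫_{7/2}^{4} f(x) dx
where f(x) = \frac{128 x^{3} e^{- 4 x}}{3}
= \frac{-2483 + 1711 e^{2}}{3 e^{16}}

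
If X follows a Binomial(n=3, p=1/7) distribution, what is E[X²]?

Using the identity E[X²] = Var(X) + (E[X])²:
E[X] = \frac{3}{7}
Var(X) = \frac{18}{49}
E[X²] = \frac{18}{49} + (\frac{3}{7})²
= \frac{27}{49}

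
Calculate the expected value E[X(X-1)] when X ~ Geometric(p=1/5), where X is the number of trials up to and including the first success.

E[X(X-1)] = E[X² - X] = E[X²] - E[X]
E[X] = 5
E[X²] = Var(X) + (E[X])² = 20 + (5)² = 45
E[X(X-1)] = 45 - 5 = 40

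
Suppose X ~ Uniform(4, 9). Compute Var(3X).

For X ~ Uniform(4, 9):
Var(X) = \frac{25}{12}
Var(3X) = (3)² × Var(X) = 9 × \frac{25}{12} = \frac{75}{4}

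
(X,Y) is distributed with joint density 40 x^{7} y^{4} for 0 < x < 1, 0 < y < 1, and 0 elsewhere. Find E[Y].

E[Y] = ∫_0^1 ∫_0^1 y × f(x,y) dx dy
= \frac{5}{6}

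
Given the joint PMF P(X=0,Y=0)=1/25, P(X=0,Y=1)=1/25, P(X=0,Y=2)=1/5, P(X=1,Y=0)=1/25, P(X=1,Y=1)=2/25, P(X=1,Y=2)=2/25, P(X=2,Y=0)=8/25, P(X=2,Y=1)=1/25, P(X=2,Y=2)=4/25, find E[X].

First find marginal of X:
P(X=0) = 7/25
P(X=1) = 1/5
P(X=2) = 13/25
E[X] = 0 × 7/25 + 1 × 1/5 + 2 × 13/25 = 31/25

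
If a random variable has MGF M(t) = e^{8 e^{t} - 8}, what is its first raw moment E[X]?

To find E[X], compute M^(1)(0):
M^(1)(t) = 8 e^{t} e^{8 e^{t} - 8}
M^(1)(0) = 8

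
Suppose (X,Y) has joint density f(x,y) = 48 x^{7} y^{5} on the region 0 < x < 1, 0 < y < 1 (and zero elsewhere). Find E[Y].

E[Y] = ∫_0^1 ∫_0^1 y × f(x,y) dx dy
= \frac{6}{7}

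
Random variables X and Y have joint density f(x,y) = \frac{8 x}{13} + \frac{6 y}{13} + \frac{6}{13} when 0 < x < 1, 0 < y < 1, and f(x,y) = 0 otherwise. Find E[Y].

E[Y] = ∫_0^1 ∫_0^1 y × f(x,y) dx dy
= \frac{7}{13}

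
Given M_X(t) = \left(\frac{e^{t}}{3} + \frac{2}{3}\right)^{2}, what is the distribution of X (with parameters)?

The MGF M(t) = \left(\frac{e^{t}}{3} + \frac{2}{3}\right)^{2} is the standard form for the Binomial distribution.
Comparing with the known MGF formula identifies: Binomial(n=2, p=1/3)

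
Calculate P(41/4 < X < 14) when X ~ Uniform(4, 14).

P(41/4 < X < 14) = ∫_{41/4}^{14} f(x) dx
where f(x) = \frac{1}{10}
= \frac{3}{8}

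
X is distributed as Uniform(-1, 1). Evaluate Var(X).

For X ~ Uniform(-1, 1):
Var(X) = \frac{1}{3}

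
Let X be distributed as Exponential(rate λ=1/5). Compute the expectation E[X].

For X ~ Exponential(rate λ=1/5), the expected value is:
E[X] = 5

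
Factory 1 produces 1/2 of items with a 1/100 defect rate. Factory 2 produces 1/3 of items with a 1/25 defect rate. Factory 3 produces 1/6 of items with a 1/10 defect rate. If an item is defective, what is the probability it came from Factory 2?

Using Bayes' theorem:
P(F1) = 1/2, P(D|F1) = 1/100
P(F2) = 1/3, P(D|F2) = 1/25
P(F3) = 1/6, P(D|F3) = 1/10
P(D) = P(D|F1)P(F1) + P(D|F2)P(F2) + P(D|F3)P(F3)
     = \frac{7}{200}
P(F2|D) = P(D|F2)P(F2) / P(D)
= \frac{8}{21}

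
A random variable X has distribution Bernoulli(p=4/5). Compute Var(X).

For X ~ Bernoulli(p=4/5):
Var(X) = \frac{4}{25}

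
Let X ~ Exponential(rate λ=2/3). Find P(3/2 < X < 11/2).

P(3/2 < X < 11/2) = ∫_{3/2}^{11/2} f(x) dx
where f(x) = \frac{2 e^{- \frac{2 x}{3}}}{3}
= - \frac{1}{e^{\frac{11}{3}}} + e^{-1}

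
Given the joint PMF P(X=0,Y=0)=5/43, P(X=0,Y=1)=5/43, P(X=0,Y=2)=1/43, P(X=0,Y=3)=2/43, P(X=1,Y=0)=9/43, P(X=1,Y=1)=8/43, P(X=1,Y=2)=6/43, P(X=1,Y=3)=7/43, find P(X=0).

P(X=0) = P(X=0,Y=0) + P(X=0,Y=1) + P(X=0,Y=2) + P(X=0,Y=3)
= 5/43 + 5/43 + 1/43 + 2/43
= 13/43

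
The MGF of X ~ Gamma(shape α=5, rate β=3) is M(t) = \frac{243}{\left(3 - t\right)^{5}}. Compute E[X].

To find E[X], compute M^(1)(0):
M^(1)(t) = \frac{1215}{\left(3 - t\right)^{6}}
M^(1)(0) = \frac{5}{3}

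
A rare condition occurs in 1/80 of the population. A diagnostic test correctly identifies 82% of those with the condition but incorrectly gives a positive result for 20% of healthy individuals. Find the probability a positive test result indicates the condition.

Let D = the rare event, + = positive/flagged.
P(D) = 1/80
P(+|D) = 82/100 = 41/50
P(+|D') = 20/100 = 1/5
P(+) = P(+|D)P(D) + P(+|D')P(D')
     = \frac{41}{50} × \frac{1}{80} + \frac{1}{5} × \frac{79}{80}
     = \frac{831}{4000}
P(D|+) = P(+|D)P(D)/P(+) = \frac{41}{831}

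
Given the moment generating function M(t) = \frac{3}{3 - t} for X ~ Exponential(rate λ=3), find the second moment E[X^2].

To find E[X^2], compute M^(2)(0):
M^(1)(t) = \frac{3}{\left(3 - t\right)^{2}}
M^(2)(t) = \frac{6}{\left(3 - t\right)^{3}}
M^(2)(0) = \frac{2}{9}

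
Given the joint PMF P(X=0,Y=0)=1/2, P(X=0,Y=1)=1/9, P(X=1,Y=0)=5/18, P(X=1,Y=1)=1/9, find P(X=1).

P(X=1) = P(X=1,Y=0) + P(X=1,Y=1)
= 5/18 + 1/9
= 7/18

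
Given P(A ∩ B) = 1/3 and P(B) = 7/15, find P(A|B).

P(A|B) = P(A ∩ B) / P(B)
= (1/3) / (7/15)
= 5/7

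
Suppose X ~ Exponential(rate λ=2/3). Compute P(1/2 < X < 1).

P(1/2 < X < 1) = ∫_{1/2}^{1} f(x) dx
where f(x) = \frac{2 e^{- \frac{2 x}{3}}}{3}
= - \frac{1 - e^{\frac{1}{3}}}{e^{\frac{2}{3}}}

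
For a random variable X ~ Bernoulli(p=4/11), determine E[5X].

For X ~ Bernoulli(p=4/11):
E[X] = \frac{4}{11}
E[5X] = 5 × E[X] + 0 = \frac{20}{11}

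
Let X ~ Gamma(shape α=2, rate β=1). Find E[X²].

Using the identity E[X²] = Var(X) + (E[X])²:
E[X] = 2
Var(X) = 2
E[X²] = 2 + (2)²
= 6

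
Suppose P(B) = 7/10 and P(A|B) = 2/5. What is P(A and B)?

By definition, P(A|B) = P(A ∩ B) / P(B)
So P(A ∩ B) = P(A|B) × P(B)
= 2/5 × 7/10
= 7/25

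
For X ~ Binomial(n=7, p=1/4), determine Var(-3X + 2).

For X ~ Binomial(n=7, p=1/4):
Var(X) = \frac{21}{16}
Var(-3X + 2) = (-3)² × Var(X) = 9 × \frac{21}{16} = \frac{189}{16}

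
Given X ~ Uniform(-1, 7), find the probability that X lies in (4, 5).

P(4 < X < 5) = ∫_{4}^{5} f(x) dx
where f(x) = \frac{1}{8}
= \frac{1}{8}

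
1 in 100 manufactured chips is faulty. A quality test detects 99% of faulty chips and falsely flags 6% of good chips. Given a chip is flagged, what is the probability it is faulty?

Let D = the rare event, + = positive/flagged.
P(D) = 1/100
P(+|D) = 99/100
P(+|D') = 6/100 = 3/50
P(+) = P(+|D)P(D) + P(+|D')P(D')
     = \frac{99}{100} × \frac{1}{100} + \frac{3}{50} × \frac{99}{100}
     = \frac{693}{10000}
P(D|+) = P(+|D)P(D)/P(+) = \frac{1}{7}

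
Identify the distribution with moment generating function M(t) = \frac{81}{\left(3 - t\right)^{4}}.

The MGF M(t) = \frac{81}{\left(3 - t\right)^{4}} is the standard form for the Gamma distribution.
Comparing with the known MGF formula identifies: Gamma(shape α=4, rate β=3)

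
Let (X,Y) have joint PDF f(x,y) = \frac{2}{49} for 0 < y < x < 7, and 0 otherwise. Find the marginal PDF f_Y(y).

f_Y(y) = ∫_y^7 \frac{2}{49} dx = \frac{2}{7} - \frac{2 y}{49}
for 0 < y < 7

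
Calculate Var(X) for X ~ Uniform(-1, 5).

For X ~ Uniform(-1, 5):
Var(X) = 3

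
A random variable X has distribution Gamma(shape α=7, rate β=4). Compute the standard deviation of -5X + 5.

For X ~ Gamma(shape α=7, rate β=4):
Var(X) = \frac{7}{16}
SD(X) = √(Var(X)) = √(\frac{7}{16}) = \frac{\sqrt{7}}{4}
SD(-5X + 5) = |-5| × SD(X) = 5 × \frac{\sqrt{7}}{4} = \frac{5 \sqrt{7}}{4}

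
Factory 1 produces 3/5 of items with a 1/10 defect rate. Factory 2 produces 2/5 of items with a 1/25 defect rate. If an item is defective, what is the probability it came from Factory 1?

Using Bayes' theorem:
P(F1) = 3/5, P(D|F1) = 1/10
P(F2) = 2/5, P(D|F2) = 1/25
P(D) = P(D|F1)P(F1) + P(D|F2)P(F2)
     = \frac{19}{250}
P(F1|D) = P(D|F1)P(F1) / P(D)
= \frac{15}{19}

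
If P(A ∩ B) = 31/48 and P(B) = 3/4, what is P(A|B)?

P(A|B) = P(A ∩ B) / P(B)
= (31/48) / (3/4)
= 31/36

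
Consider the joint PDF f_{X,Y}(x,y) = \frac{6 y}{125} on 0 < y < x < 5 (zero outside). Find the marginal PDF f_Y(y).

f_Y(y) = ∫_y^5 \frac{6 y}{125} dx = \frac{6 y \left(5 - y\right)}{125}
for 0 < y < 5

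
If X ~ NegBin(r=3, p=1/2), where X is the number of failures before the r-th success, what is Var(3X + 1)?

For X ~ NegBin(r=3, p=1/2), where X is the number of failures before the r-th success:
Var(X) = 6
Var(3X + 1) = (3)² × Var(X) = 9 × 6 = 54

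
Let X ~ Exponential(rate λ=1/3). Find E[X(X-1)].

E[X(X-1)] = E[X² - X] = E[X²] - E[X]
E[X] = 3
E[X²] = Var(X) + (E[X])² = 9 + (3)² = 18
E[X(X-1)] = 18 - 3 = 15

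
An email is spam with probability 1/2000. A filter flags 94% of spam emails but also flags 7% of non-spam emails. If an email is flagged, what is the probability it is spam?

Let D = the rare event, + = positive/flagged.
P(D) = 1/2000
P(+|D) = 94/100 = 47/50
P(+|D') = 7/100
P(+) = P(+|D)P(D) + P(+|D')P(D')
     = \frac{47}{50} × \frac{1}{2000} + \frac{7}{100} × \frac{1999}{2000}
     = \frac{14087}{200000}
P(D|+) = P(+|D)P(D)/P(+) = \frac{94}{14087}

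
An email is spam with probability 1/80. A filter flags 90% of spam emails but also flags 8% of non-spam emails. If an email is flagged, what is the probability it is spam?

Let D = the rare event, + = positive/flagged.
P(D) = 1/80
P(+|D) = 90/100 = 9/10
P(+|D') = 8/100 = 2/25
P(+) = P(+|D)P(D) + P(+|D')P(D')
     = \frac{9}{10} × \frac{1}{80} + \frac{2}{25} × \frac{79}{80}
     = \frac{361}{4000}
P(D|+) = P(+|D)P(D)/P(+) = \frac{45}{361}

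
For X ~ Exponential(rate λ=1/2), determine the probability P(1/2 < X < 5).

P(1/2 < X < 5) = ∫_{1/2}^{5} f(x) dx
where f(x) = \frac{e^{- \frac{x}{2}}}{2}
= - \frac{1}{e^{\frac{5}{2}}} + e^{- \frac{1}{4}}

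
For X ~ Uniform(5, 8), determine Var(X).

For X ~ Uniform(5, 8):
Var(X) = \frac{3}{4}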